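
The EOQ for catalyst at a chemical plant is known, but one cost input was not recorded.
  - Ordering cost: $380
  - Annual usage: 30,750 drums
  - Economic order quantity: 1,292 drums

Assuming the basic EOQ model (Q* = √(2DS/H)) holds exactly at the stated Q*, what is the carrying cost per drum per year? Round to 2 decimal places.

$14.00

EOQ relation: Q² = 2DS/H, so rearrange for the unknown.
H = 2DS / Q² = 2 × 30,750 × 380 / 1,292² = 14.0002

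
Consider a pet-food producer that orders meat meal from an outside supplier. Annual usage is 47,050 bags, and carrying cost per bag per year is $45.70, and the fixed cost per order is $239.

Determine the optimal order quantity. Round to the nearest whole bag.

702 bags

EOQ = √(2DS/H) = √(2 × 47,050 × 239 / 45.7)
    = √(492,120.35) ≈ 701.51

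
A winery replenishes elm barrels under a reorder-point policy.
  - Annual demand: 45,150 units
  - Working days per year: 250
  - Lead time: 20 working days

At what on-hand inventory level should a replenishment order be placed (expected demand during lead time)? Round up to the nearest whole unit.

Daily demand d = 45,150 / 250 = 180.600 units/day
Demand during lead time = 180.600 × 20 = 3,612.00
Reorder point = 3,612.00 → round up

3,612 units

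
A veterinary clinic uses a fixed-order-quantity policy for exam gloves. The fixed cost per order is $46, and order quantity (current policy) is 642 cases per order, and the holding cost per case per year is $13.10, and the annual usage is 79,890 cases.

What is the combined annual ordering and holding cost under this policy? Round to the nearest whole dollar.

Orders/yr = 79,890/642 = 124.439; ordering cost = 124.439 × $46 = $5,724.21
Average inventory = 642/2 = 321; holding cost = 321 × $13.1 = $4,205.10
Total = $5,724.21 + $4,205.10 = $9,929.31

$9,929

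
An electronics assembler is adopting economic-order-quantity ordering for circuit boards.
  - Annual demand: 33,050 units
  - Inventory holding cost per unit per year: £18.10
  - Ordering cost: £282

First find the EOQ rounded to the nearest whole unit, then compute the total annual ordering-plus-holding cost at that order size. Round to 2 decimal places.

£18,368.11

2DS/H = 2·33,050·282/18.1 = 1,029,845.30
EOQ = √1,029,845.30 ≈ 1,014.81 → Q = 1,015 units
Ordering: D/Q × S = 33,050/1,015 × £282 = £9,182.36
Holding:  Q/2 × H = 1,015/2 × £18.1 = £9,185.75
Total = £9,182.36 + £9,185.75 = £18,368.11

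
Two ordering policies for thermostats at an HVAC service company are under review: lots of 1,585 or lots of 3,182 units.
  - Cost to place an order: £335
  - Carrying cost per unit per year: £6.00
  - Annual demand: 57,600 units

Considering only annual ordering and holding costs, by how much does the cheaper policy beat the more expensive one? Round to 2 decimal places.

£1,319.02

TC(Q) = (D/Q)S + (Q/2)H
TC(1,585) = (57,600/1,585)×335 + (1,585/2)×6 = £16,929.13
TC(3,182) = (57,600/3,182)×335 + (3,182/2)×6 = £15,610.11
Lots of 3,182 are cheaper by £1,319.02.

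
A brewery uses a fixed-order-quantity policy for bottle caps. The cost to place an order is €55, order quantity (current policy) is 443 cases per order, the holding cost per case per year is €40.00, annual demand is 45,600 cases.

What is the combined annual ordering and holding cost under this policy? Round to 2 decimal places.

€14,521.40

Ordering: D/Q × S = 45,600/443 × €55 = €5,661.40
Holding:  Q/2 × H = 443/2 × €40 = €8,860.00
Total = €5,661.40 + €8,860.00 = €14,521.40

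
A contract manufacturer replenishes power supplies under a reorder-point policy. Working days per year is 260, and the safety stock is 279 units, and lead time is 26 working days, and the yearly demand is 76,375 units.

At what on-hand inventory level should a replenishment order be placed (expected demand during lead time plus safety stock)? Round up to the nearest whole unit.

7,917 units

Daily demand d = 76,375 / 260 = 293.750 units/day
Demand during lead time = 293.750 × 26 = 7,637.50
Reorder point = 7,637.50 + 279 = 7,916.50 → round up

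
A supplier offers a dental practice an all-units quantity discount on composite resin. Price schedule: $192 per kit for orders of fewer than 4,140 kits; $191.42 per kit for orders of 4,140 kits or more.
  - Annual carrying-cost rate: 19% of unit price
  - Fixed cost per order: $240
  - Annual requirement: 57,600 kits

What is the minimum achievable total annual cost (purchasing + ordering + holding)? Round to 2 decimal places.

H₁ = 19%×$192 = $36.4800;  H₂ = 19%×$191.42 = $36.3698
EOQ₁ = √(2×57,600×240/36.4800) = 870.57  (< 4,140, feasible at tier 1)
EOQ₂ = √(2×57,600×240/36.3698) = 871.89  (< 4,140 → use Q = 4,140 at tier-2 price)
TC(tier 1 (EOQ₁), Q≈870.6) = $11,090,958.45
TC(tier 2, Q≈4,140.0) = $11,104,416.62
Minimum at tier 1 (EOQ₁): $11,090,958.45

$11,090,958.45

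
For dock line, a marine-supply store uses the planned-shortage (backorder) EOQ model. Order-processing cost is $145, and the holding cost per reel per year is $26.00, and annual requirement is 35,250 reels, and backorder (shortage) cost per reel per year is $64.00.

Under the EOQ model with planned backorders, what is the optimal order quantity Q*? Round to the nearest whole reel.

Basic EOQ = √(2·35,250·145/26) = 627.035
Backorder adjustment √((H+b)/b) = √((26+64)/64) = 1.1859
Q* = 627.035 × 1.1859 ≈ 743.57

744 reels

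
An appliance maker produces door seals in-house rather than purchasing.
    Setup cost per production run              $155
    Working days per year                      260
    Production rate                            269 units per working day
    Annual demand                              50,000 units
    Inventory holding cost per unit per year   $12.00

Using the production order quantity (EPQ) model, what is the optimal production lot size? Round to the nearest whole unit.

Daily demand d = 50,000/260 = 192.308; p = 269; 1 − d/p = 0.28510
EPQ = √(2DS / (H(1 − d/p)))
    = √(2 × 50,000 × 155 / (12 × 0.28510)) ≈ 2,128.51

2,129 units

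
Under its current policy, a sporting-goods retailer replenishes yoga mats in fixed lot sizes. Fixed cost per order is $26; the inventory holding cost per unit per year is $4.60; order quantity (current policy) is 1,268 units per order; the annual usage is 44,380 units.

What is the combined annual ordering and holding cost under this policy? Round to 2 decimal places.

$3,826.40

Annual ordering cost = (D/Q)·S = (44,380/1,268) × 26 = $910.00
Annual holding cost  = (Q/2)·H = (1,268/2) × 4.6 = $2,916.40
Total = $910.00 + $2,916.40 = $3,826.40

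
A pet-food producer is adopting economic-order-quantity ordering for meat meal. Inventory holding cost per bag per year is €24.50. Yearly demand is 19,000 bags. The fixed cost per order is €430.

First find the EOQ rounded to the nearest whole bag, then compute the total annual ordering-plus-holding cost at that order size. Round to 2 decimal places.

€20,008.25

Q* = √(2·D·S / H) = √(2·19,000·430 / 24.5) = √666,938.8 ≈ 816.66 → Q = 817 bags
Ordering: D/Q × S = 19,000/817 × €430 = €10,000.00
Holding:  Q/2 × H = 817/2 × €24.5 = €10,008.25
Total = €10,000.00 + €10,008.25 = €20,008.25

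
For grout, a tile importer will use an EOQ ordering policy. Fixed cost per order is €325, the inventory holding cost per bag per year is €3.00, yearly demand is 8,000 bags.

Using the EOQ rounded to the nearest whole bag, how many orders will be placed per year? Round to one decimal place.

Optimal lot size Q* = (2 × 8,000 × €325 / €3)^½ ≈ 1,316.56 → Q = 1,317
N = D/Q = 8,000/1,317 ≈ 6.074 orders/yr

6.1 orders per year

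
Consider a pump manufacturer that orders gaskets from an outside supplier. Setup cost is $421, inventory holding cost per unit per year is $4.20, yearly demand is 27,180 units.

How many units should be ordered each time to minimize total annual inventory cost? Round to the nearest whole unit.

2,334 units

Optimal lot size Q* = (2 × 27,180 × $421 / $4.2)^½ ≈ 2,334.30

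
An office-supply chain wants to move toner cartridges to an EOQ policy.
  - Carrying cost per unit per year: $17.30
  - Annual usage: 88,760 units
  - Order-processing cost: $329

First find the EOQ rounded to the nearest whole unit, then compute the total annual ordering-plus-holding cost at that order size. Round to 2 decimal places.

$31,786.64

Optimal lot size Q* = (2 × 88,760 × $329 / $17.3)^½ ≈ 1,837.38 → Q = 1,837 units
Annual ordering cost = (D/Q)·S = (88,760/1,837) × 329 = $15,896.59
Annual holding cost  = (Q/2)·H = (1,837/2) × 17.3 = $15,890.05
Total = $15,896.59 + $15,890.05 = $31,786.64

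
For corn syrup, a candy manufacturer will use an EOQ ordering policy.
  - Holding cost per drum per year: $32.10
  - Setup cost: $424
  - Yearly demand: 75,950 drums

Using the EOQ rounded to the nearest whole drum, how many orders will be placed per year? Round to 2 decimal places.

2DS/H = 2·75,950·424/32.1 = 2,006,404.98
EOQ = √2,006,404.98 ≈ 1,416.48 → Q = 1,416
Orders per year = D/Q = 75,950 / 1,416 = 53.637

53.64 orders per year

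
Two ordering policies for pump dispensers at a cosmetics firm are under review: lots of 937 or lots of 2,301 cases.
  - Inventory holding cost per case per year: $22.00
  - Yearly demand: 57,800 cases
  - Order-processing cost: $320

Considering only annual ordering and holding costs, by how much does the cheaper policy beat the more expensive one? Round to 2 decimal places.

$3,302.65

For each Q, cost = (D/Q)·S + (Q/2)·H.
TC(937) = (57,800/937)×320 + (937/2)×22 = $30,046.59
TC(2,301) = (57,800/2,301)×320 + (2,301/2)×22 = $33,349.24
Cheaper: Q = 937.  Difference = $3,302.65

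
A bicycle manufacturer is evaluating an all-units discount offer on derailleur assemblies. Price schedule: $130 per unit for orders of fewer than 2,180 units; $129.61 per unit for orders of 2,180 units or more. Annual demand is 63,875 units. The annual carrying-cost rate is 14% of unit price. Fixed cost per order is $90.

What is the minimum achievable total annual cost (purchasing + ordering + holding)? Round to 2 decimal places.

H₁ = 14%×$130 = $18.2000;  H₂ = 14%×$129.61 = $18.1454
EOQ₁ = √(2×63,875×90/18.2000) = 794.81  (< 2,180, feasible at tier 1)
EOQ₂ = √(2×63,875×90/18.1454) = 796.01  (< 2,180 → use Q = 2,180 at tier-2 price)
TC(tier 1 (EOQ₁), Q≈794.8) = $8,318,215.63
TC(tier 2, Q≈2,180.0) = $8,301,254.28
Minimum at tier 2: $8,301,254.28

$8,301,254.28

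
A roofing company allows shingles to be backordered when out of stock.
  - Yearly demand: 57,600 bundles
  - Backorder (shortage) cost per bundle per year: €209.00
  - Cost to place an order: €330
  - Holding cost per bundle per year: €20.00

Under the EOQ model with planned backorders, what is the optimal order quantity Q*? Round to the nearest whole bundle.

1,443 bundles

Basic EOQ = √(2·57,600·330/20) = 1,378.695
Backorder adjustment √((H+b)/b) = √((20+209)/209) = 1.0468
Q* = 1,378.695 × 1.0468 ≈ 1,443.15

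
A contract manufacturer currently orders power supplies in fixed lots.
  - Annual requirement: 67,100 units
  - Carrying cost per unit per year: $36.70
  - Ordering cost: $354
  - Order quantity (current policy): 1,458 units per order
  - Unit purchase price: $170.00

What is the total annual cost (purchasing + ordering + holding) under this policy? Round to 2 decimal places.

Orders/yr = 67,100/1,458 = 46.022; ordering cost = 46.022 × $354 = $16,291.77
Average inventory = 1,458/2 = 729; holding cost = 729 × $36.7 = $26,754.30
Purchase cost = D·C = 67,100 × 170 = $11,407,000.00
Total = $16,291.77 + $26,754.30 + $11,407,000.00 = $11,450,046.07

$11,450,046.07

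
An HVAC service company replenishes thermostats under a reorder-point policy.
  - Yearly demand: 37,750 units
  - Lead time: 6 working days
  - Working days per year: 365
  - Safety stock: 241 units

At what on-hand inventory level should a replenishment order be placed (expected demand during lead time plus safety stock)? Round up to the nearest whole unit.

Daily demand d = 37,750 / 365 = 103.425 units/day
Demand during lead time = 103.425 × 6 = 620.55
Reorder point = 620.55 + 241 = 861.55 → round up

862 units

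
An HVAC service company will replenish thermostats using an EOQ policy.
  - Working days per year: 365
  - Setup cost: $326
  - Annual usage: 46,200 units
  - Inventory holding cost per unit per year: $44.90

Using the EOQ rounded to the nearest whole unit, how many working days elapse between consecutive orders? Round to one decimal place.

6.5 days

2DS/H = 2·46,200·326/44.9 = 670,877.51
EOQ = √670,877.51 ≈ 819.07 → Q = 819 units
Days between orders = 365 / (D/Q) = 365 / 56.410 ≈ 6.470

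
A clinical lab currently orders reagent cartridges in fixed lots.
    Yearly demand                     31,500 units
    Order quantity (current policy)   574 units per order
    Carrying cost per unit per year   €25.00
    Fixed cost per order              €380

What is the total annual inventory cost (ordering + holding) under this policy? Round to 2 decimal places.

€28,028.66

Ordering: D/Q × S = 31,500/574 × €380 = €20,853.66
Holding:  Q/2 × H = 574/2 × €25 = €7,175.00
Total = €20,853.66 + €7,175.00 = €28,028.66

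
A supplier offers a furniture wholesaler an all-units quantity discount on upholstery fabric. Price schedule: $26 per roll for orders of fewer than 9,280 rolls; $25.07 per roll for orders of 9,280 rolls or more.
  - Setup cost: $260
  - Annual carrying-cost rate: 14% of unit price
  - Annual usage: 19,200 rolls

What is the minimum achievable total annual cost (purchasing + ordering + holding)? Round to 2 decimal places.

$498,167.40

H₁ = 14%×$26 = $3.6400;  H₂ = 14%×$25.07 = $3.5098
EOQ₁ = √(2×19,200×260/3.6400) = 1,656.16  (< 9,280, feasible at tier 1)
EOQ₂ = √(2×19,200×260/3.5098) = 1,686.60  (< 9,280 → use Q = 9,280 at tier-2 price)
TC(tier 1 (EOQ₁), Q≈1,656.2) = $505,228.41
TC(tier 2, Q≈9,280.0) = $498,167.40
Minimum at tier 2: $498,167.40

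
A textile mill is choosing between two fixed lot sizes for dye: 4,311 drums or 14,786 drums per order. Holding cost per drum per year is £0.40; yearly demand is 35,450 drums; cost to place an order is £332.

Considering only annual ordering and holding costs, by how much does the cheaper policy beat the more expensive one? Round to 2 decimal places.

£160.90

TC(Q) = (D/Q)S + (Q/2)H
TC(4,311) = (35,450/4,311)×332 + (4,311/2)×0.4 = £3,592.29
TC(14,786) = (35,450/14,786)×332 + (14,786/2)×0.4 = £3,753.18
Cheaper: Q = 4,311.  Difference = £160.90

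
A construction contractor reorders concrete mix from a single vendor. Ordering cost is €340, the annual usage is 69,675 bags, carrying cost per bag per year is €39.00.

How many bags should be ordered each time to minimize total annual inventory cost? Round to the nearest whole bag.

Optimal lot size Q* = (2 × 69,675 × €340 / €39)^½ ≈ 1,102.20

1,102 bags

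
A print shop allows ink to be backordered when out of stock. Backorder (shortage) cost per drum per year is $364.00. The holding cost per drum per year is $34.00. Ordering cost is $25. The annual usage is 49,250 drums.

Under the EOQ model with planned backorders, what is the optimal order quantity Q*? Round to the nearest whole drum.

Q* = √(2DS/H) · √((H + b)/b)
   = √(2 × 49,250 × 25 / 34) · √((34 + 364) / 364)
   = 269.122 × 1.0457 ≈ 281.41

281 drums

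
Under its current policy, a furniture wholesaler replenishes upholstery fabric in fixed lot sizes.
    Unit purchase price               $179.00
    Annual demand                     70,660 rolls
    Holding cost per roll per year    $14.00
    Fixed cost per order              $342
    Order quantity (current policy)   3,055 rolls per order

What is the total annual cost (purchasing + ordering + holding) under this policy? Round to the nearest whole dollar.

$12,677,435

Ordering: D/Q × S = 70,660/3,055 × $342 = $7,910.22
Holding:  Q/2 × H = 3,055/2 × $14 = $21,385.00
Purchase cost = D·C = 70,660 × 179 = $12,648,140.00
Total = $7,910.22 + $21,385.00 + $12,648,140.00 = $12,677,435.22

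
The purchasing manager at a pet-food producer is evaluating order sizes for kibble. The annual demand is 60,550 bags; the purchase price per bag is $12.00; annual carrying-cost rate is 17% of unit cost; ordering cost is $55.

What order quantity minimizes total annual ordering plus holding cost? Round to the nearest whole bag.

1,807 bags

Holding cost per bag per year: H = 17% × $12 = $2.0400
EOQ = √(2DS/H) = √(2 × 60,550 × 55 / 2.04)
    = √(3,264,950.98) ≈ 1,806.92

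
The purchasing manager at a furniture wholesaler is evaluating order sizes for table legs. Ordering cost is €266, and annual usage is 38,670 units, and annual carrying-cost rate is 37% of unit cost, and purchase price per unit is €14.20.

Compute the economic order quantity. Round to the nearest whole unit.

Carrying cost H = €14.2 × 37% = €5.2540/unit/yr
EOQ = √(2DS/H) = √(2 × 38,670 × 266 / 5.254)
    = √(3,915,576.70) ≈ 1,978.78

1,979 units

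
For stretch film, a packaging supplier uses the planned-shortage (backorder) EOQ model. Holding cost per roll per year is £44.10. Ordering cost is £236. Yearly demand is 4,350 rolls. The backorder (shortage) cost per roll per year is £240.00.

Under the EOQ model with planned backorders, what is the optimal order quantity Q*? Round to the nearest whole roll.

235 rolls

Basic EOQ = √(2·4,350·236/44.1) = 215.773
Backorder adjustment √((H+b)/b) = √((44.1+240)/240) = 1.0880
Q* = 215.773 × 1.0880 ≈ 234.76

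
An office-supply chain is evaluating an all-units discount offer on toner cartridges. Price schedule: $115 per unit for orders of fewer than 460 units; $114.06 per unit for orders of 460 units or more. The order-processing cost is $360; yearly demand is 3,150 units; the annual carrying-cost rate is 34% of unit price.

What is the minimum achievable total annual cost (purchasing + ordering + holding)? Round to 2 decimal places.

$370,673.71

H₁ = 34%×$115 = $39.1000;  H₂ = 34%×$114.06 = $38.7804
EOQ₁ = √(2×3,150×360/39.1000) = 240.84  (< 460, feasible at tier 1)
EOQ₂ = √(2×3,150×360/38.7804) = 241.83  (< 460 → use Q = 460 at tier-2 price)
TC(tier 1 (EOQ₁), Q≈240.8) = $371,666.94
TC(tier 2, Q≈460.0) = $370,673.71
Minimum at tier 2: $370,673.71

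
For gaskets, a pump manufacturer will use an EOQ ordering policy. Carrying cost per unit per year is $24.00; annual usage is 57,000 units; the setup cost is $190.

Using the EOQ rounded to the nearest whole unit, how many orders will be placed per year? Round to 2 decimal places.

60.00 orders per year

EOQ = √(2DS/H) = √(2 × 57,000 × 190 / 24)
    = √(902,500.00) ≈ 950.00 → Q = 950
N = D/Q = 57,000/950 ≈ 60.000 orders/yr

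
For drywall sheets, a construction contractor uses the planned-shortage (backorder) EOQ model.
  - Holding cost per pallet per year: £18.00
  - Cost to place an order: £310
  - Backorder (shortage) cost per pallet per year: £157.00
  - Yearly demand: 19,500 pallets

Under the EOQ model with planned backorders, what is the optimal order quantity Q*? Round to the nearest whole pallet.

Basic EOQ = √(2·19,500·310/18) = 819.553
Backorder adjustment √((H+b)/b) = √((18+157)/157) = 1.0558
Q* = 819.553 × 1.0558 ≈ 865.26

865 pallets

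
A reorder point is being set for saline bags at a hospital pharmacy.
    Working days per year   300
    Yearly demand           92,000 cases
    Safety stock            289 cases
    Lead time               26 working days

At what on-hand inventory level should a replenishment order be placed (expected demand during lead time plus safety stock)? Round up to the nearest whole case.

8,263 cases

Daily demand d = 92,000 / 300 = 306.667 cases/day
Demand during lead time = 306.667 × 26 = 7,973.33
Reorder point = 7,973.33 + 289 = 8,262.33 → round up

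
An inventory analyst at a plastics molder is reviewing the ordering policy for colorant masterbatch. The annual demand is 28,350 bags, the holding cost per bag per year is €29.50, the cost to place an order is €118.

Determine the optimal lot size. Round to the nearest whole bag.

476 bags

Optimal lot size Q* = (2 × 28,350 × €118 / €29.5)^½ ≈ 476.24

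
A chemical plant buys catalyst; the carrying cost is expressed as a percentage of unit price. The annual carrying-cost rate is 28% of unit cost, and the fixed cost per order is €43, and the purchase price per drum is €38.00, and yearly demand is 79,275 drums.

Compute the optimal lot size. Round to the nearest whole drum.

Carrying cost H = €38 × 28% = €10.6400/drum/yr
EOQ = √(2DS/H) = √(2 × 79,275 × 43 / 10.64)
    = √(640,756.58) ≈ 800.47

800 drums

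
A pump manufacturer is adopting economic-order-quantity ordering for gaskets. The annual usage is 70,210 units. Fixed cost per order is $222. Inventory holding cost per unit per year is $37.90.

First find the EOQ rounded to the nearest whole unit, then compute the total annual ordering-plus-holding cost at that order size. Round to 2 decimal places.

$34,372.46

Q* = √(2·D·S / H) = √(2·70,210·222 / 37.9) = √822,512.9 ≈ 906.92 → Q = 907 units
Annual ordering cost = (D/Q)·S = (70,210/907) × 222 = $17,184.81
Annual holding cost  = (Q/2)·H = (907/2) × 37.9 = $17,187.65
Total = $17,184.81 + $17,187.65 = $34,372.46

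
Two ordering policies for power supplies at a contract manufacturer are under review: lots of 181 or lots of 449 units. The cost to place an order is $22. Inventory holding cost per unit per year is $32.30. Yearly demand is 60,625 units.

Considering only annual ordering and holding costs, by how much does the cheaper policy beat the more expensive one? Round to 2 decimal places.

$70.09

For each Q, cost = (D/Q)·S + (Q/2)·H.
TC(181) = (60,625/181)×22 + (181/2)×32.3 = $10,291.93
TC(449) = (60,625/449)×22 + (449/2)×32.3 = $10,221.84
Lots of 449 are cheaper by $70.09.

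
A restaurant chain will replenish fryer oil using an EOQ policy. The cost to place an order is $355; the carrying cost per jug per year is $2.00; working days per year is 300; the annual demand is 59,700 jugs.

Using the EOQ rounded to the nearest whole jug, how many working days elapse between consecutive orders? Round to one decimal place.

EOQ = √(2DS/H) = √(2 × 59,700 × 355 / 2)
    = √(21,193,500.00) ≈ 4,603.64 → Q = 4,604 jugs
T = Q/D × 300 days = 4,604/59,700 × 300 = 23.136 days

23.1 days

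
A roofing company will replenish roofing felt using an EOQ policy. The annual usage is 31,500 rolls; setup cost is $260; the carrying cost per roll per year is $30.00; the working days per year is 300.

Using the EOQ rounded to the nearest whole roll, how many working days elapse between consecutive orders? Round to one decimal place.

Q* = √(2·D·S / H) = √(2·31,500·260 / 30) = √546,000.0 ≈ 738.92 → Q = 739 rolls
Cycle time = (working days × Q)/D = (300 × 739) / 31,500 = 7.038 days

7.0 days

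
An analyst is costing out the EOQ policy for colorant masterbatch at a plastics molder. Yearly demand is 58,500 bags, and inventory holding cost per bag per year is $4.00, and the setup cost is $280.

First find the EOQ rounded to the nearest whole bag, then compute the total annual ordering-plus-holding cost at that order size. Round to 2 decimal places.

EOQ = √(2DS/H) = √(2 × 58,500 × 280 / 4)
    = √(8,190,000.00) ≈ 2,861.82 → Q = 2,862 bags
Orders/yr = 58,500/2,862 = 20.440; ordering cost = 20.440 × $280 = $5,723.27
Average inventory = 2,862/2 = 1431; holding cost = 1431 × $4 = $5,724.00
Total = $5,723.27 + $5,724.00 = $11,447.27

$11,447.27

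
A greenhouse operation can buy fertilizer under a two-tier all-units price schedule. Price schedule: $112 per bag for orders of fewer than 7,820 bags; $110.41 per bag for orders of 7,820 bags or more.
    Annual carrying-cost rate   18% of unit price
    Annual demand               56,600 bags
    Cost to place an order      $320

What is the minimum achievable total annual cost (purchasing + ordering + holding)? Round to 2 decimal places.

H₁ = 18%×$112 = $20.1600;  H₂ = 18%×$110.41 = $19.8738
EOQ₁ = √(2×56,600×320/20.1600) = 1,340.46  (< 7,820, feasible at tier 1)
EOQ₂ = √(2×56,600×320/19.8738) = 1,350.07  (< 7,820 → use Q = 7,820 at tier-2 price)
TC(tier 1 (EOQ₁), Q≈1,340.5) = $6,366,223.62
TC(tier 2, Q≈7,820.0) = $6,329,228.67
Minimum at tier 2: $6,329,228.67

$6,329,228.67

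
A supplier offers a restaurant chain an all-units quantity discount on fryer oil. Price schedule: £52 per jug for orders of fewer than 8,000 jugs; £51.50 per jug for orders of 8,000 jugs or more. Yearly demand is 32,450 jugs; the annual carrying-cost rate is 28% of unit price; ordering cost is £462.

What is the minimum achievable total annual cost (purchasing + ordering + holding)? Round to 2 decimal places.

£1,708,294.12

H₁ = 28%×£52 = £14.5600;  H₂ = 28%×£51.50 = £14.4200
EOQ₁ = √(2×32,450×462/14.5600) = 1,435.04  (< 8,000, feasible at tier 1)
EOQ₂ = √(2×32,450×462/14.4200) = 1,441.98  (< 8,000 → use Q = 8,000 at tier-2 price)
TC(tier 1 (EOQ₁), Q≈1,435.0) = £1,708,294.12
TC(tier 2, Q≈8,000.0) = £1,730,728.99
Minimum at tier 1 (EOQ₁): £1,708,294.12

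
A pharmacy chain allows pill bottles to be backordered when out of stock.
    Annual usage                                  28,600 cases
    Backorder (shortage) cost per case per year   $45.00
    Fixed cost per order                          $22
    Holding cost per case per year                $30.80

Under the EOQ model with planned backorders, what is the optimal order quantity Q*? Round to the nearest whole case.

Basic EOQ = √(2·28,600·22/30.8) = 202.131
Backorder adjustment √((H+b)/b) = √((30.8+45)/45) = 1.2979
Q* = 202.131 × 1.2979 ≈ 262.34

262 cases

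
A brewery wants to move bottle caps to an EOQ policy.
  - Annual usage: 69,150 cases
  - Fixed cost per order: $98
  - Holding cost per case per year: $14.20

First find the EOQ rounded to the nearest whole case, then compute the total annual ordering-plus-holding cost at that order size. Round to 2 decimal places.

EOQ = √(2DS/H) = √(2 × 69,150 × 98 / 14.2)
    = √(954,464.79) ≈ 976.97 → Q = 977 cases
Ordering: D/Q × S = 69,150/977 × $98 = $6,936.23
Holding:  Q/2 × H = 977/2 × $14.2 = $6,936.70
Total = $6,936.23 + $6,936.70 = $13,872.93

$13,872.93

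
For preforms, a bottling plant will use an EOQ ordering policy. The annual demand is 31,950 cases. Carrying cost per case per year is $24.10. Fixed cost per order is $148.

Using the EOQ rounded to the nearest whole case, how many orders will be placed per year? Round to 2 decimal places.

51.04 orders per year

2DS/H = 2·31,950·148/24.1 = 392,414.94
EOQ = √392,414.94 ≈ 626.43 → Q = 626
Orders per year = D/Q = 31,950 / 626 = 51.038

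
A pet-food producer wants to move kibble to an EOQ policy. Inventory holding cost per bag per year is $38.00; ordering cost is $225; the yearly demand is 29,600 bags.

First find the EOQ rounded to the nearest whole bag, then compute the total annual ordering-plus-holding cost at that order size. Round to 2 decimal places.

$22,498.00

EOQ = √(2DS/H) = √(2 × 29,600 × 225 / 38)
    = √(350,526.32) ≈ 592.05 → Q = 592 bags
Annual ordering cost = (D/Q)·S = (29,600/592) × 225 = $11,250.00
Annual holding cost  = (Q/2)·H = (592/2) × 38 = $11,248.00
Total = $11,250.00 + $11,248.00 = $22,498.00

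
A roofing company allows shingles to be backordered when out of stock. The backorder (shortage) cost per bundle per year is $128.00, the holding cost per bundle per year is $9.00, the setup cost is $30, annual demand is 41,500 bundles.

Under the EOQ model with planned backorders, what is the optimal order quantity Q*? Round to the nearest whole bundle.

544 bundles

Q* = √(2DS/H) · √((H + b)/b)
   = √(2 × 41,500 × 30 / 9) · √((9 + 128) / 128)
   = 525.991 × 1.0346 ≈ 544.17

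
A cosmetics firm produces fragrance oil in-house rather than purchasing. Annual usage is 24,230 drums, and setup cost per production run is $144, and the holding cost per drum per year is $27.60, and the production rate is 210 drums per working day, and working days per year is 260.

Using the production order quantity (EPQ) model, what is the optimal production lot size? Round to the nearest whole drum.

674 drums

Daily demand d = 24,230/260 = 93.192; p = 210; 1 − d/p = 0.55623
EPQ = √(2DS / (H(1 − d/p)))
    = √(2 × 24,230 × 144 / (27.6 × 0.55623)) ≈ 674.21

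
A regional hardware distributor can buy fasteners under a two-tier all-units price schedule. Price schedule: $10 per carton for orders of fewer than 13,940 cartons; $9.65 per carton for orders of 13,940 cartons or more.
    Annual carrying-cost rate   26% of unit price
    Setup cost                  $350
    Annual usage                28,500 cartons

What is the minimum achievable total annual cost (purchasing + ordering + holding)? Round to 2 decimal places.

H₁ = 26%×$10 = $2.6000;  H₂ = 26%×$9.65 = $2.5090
EOQ₁ = √(2×28,500×350/2.6000) = 2,770.03  (< 13,940, feasible at tier 1)
EOQ₂ = √(2×28,500×350/2.5090) = 2,819.82  (< 13,940 → use Q = 13,940 at tier-2 price)
TC(tier 1 (EOQ₁), Q≈2,770.0) = $292,202.08
TC(tier 2, Q≈13,940.0) = $293,228.30
Minimum at tier 1 (EOQ₁): $292,202.08

$292,202.08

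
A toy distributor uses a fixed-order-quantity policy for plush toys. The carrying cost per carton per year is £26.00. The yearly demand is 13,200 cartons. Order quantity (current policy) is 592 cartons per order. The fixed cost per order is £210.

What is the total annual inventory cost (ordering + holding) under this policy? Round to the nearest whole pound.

Orders/yr = 13,200/592 = 22.297; ordering cost = 22.297 × £210 = £4,682.43
Average inventory = 592/2 = 296; holding cost = 296 × £26 = £7,696.00
Total = £4,682.43 + £7,696.00 = £12,378.43

£12,378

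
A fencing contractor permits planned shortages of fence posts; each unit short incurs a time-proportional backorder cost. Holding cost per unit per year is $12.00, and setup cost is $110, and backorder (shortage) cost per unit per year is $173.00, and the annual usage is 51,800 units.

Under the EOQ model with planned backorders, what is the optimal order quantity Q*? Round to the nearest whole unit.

1,008 units

Basic EOQ = √(2·51,800·110/12) = 974.508
Backorder adjustment √((H+b)/b) = √((12+173)/173) = 1.0341
Q* = 974.508 × 1.0341 ≈ 1,007.74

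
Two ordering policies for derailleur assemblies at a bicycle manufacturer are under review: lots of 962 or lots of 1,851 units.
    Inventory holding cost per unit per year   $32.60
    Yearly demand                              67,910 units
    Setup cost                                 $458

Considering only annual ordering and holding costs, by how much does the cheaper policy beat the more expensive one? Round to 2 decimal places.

$1,037.44

Annual cost at Q: ordering D·S/Q plus holding Q·H/2.
TC(962) = (67,910/962)×458 + (962/2)×32.6 = $48,011.97
TC(1,851) = (67,910/1,851)×458 + (1,851/2)×32.6 = $46,974.53
Cheaper: Q = 1,851.  Difference = $1,037.44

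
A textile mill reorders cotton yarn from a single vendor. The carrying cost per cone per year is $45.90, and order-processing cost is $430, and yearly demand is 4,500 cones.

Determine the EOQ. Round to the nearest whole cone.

2DS/H = 2·4,500·430/45.9 = 84,313.73
EOQ = √84,313.73 ≈ 290.37

290 cones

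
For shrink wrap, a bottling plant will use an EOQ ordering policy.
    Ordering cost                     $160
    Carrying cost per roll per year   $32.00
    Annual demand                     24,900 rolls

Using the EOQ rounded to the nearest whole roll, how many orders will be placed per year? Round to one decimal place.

49.9 orders per year

EOQ = √(2DS/H) = √(2 × 24,900 × 160 / 32)
    = √(249,000.00) ≈ 499.00 → Q = 499
Orders per year = D/Q = 24,900 / 499 = 49.900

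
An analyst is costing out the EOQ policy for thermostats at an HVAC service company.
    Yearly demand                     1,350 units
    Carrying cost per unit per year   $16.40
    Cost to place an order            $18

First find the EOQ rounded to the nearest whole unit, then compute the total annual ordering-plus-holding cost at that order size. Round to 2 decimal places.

Q* = √(2·D·S / H) = √(2·1,350·18 / 16.4) = √2,963.4 ≈ 54.44 → Q = 54 units
Ordering: D/Q × S = 1,350/54 × $18 = $450.00
Holding:  Q/2 × H = 54/2 × $16.4 = $442.80
Total = $450.00 + $442.80 = $892.80

$892.80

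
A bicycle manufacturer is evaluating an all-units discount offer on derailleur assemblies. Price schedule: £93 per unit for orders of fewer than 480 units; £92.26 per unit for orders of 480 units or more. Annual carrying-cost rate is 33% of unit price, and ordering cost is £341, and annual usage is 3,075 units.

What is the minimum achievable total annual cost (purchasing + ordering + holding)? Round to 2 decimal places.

£293,191.02

H₁ = 33%×£93 = £30.6900;  H₂ = 33%×£92.26 = £30.4458
EOQ₁ = √(2×3,075×341/30.6900) = 261.41  (< 480, feasible at tier 1)
EOQ₂ = √(2×3,075×341/30.4458) = 262.45  (< 480 → use Q = 480 at tier-2 price)
TC(tier 1 (EOQ₁), Q≈261.4) = £293,997.56
TC(tier 2, Q≈480.0) = £293,191.02
Minimum at tier 2: £293,191.02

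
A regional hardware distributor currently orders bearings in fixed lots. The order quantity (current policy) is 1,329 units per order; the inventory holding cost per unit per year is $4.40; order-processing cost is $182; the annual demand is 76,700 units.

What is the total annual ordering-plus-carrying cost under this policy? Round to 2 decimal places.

Annual ordering cost = (D/Q)·S = (76,700/1,329) × 182 = $10,503.69
Annual holding cost  = (Q/2)·H = (1,329/2) × 4.4 = $2,923.80
Total = $10,503.69 + $2,923.80 = $13,427.49

$13,427.49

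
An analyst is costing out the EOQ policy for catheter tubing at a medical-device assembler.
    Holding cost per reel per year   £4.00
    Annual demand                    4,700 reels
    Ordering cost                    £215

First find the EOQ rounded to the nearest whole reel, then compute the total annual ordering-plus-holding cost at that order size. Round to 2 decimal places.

Q* = √(2·D·S / H) = √(2·4,700·215 / 4) = √505,250.0 ≈ 710.81 → Q = 711 reels
Orders/yr = 4,700/711 = 6.610; ordering cost = 6.610 × £215 = £1,421.24
Average inventory = 711/2 = 355.5; holding cost = 355.5 × £4 = £1,422.00
Total = £1,421.24 + £1,422.00 = £2,843.24

£2,843.24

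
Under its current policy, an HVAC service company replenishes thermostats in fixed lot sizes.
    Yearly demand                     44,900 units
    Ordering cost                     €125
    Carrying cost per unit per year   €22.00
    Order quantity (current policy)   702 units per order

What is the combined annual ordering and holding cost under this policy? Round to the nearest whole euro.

€15,717

Ordering: D/Q × S = 44,900/702 × €125 = €7,995.01
Holding:  Q/2 × H = 702/2 × €22 = €7,722.00
Total = €7,995.01 + €7,722.00 = €15,717.01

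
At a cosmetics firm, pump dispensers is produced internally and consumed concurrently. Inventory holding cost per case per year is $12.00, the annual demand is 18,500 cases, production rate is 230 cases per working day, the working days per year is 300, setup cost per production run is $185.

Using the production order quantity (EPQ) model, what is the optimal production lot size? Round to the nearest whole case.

d = 18,500/300 = 61.6667 cases/day;  effective holding cost H(1 − d/p) = 12·(1 − 61.6667/230) = 8.78261
Q* = √(2DS / H_eff) = √(2·18,500·185 / 8.78261) ≈ 882.83

883 cases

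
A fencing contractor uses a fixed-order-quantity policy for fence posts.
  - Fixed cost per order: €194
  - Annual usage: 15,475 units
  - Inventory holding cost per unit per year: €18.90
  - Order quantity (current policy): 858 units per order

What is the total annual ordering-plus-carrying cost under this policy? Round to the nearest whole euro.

€11,607

Annual ordering cost = (D/Q)·S = (15,475/858) × 194 = €3,499.01
Annual holding cost  = (Q/2)·H = (858/2) × 18.9 = €8,108.10
Total = €3,499.01 + €8,108.10 = €11,607.11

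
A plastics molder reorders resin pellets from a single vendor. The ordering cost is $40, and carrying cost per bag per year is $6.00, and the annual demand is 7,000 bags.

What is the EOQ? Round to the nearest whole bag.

306 bags

Q* = √(2·D·S / H) = √(2·7,000·40 / 6) = √93,333.3 ≈ 305.51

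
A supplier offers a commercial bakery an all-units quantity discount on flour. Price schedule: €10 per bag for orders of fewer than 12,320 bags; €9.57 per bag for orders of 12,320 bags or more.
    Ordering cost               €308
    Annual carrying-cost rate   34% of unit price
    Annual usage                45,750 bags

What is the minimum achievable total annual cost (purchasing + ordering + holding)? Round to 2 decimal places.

H₁ = 34%×€10 = €3.4000;  H₂ = 34%×€9.57 = €3.2538
EOQ₁ = √(2×45,750×308/3.4000) = 2,879.03  (< 12,320, feasible at tier 1)
EOQ₂ = √(2×45,750×308/3.2538) = 2,943.00  (< 12,320 → use Q = 12,320 at tier-2 price)
TC(tier 1 (EOQ₁), Q≈2,879.0) = €467,288.71
TC(tier 2, Q≈12,320.0) = €459,014.66
Minimum at tier 2: €459,014.66

€459,014.66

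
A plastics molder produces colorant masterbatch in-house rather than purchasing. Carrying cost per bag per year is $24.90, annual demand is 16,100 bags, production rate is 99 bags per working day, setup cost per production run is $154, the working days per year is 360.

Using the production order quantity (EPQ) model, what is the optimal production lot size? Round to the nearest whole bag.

603 bags

Daily demand d = 16,100/360 = 44.722; p = 99; 1 − d/p = 0.54826
EPQ = √(2DS / (H(1 − d/p)))
    = √(2 × 16,100 × 154 / (24.9 × 0.54826)) ≈ 602.69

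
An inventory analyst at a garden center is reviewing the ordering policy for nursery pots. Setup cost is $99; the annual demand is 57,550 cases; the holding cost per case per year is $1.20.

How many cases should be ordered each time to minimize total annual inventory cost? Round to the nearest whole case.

Optimal lot size Q* = (2 × 57,550 × $99 / $1.2)^½ ≈ 3,081.52

3,082 cases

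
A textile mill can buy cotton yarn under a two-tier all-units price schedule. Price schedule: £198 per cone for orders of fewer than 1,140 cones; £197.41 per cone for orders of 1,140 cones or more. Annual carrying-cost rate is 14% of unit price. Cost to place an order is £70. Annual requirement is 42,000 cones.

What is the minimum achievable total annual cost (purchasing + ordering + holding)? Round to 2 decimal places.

H₁ = 14%×£198 = £27.7200;  H₂ = 14%×£197.41 = £27.6374
EOQ₁ = √(2×42,000×70/27.7200) = 460.57  (< 1,140, feasible at tier 1)
EOQ₂ = √(2×42,000×70/27.6374) = 461.25  (< 1,140 → use Q = 1,140 at tier-2 price)
TC(tier 1 (EOQ₁), Q≈460.6) = £8,328,766.89
TC(tier 2, Q≈1,140.0) = £8,309,552.27
Minimum at tier 2: £8,309,552.27

£8,309,552.27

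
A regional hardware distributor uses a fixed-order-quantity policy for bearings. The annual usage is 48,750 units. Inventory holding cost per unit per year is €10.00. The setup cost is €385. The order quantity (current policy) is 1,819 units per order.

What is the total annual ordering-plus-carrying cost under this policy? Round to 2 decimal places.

Ordering: D/Q × S = 48,750/1,819 × €385 = €10,318.17
Holding:  Q/2 × H = 1,819/2 × €10 = €9,095.00
Total = €10,318.17 + €9,095.00 = €19,413.17

€19,413.17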